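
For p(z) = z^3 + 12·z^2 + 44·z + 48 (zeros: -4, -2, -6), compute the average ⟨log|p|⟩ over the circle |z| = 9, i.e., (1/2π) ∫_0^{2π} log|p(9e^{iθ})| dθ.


Zeros: -6, -4, -2; r = 9.
Inside |z| < r: -6, -4, -2. Outside (|z| ≥ r): ∅.
p(0) = 48, so log|p(0)| = log(48) = 3.8712.
Apply Jensen: I(r) = log|p(0)| + Σ_k log(r/|z_k|), summed over zeros inside |z| < r.
  log(r/|z_k|) for z_k = -4: log(9/4) = 0.8109
  log(r/|z_k|) for z_k = -2: log(9/2) = 1.5041
  log(r/|z_k|) for z_k = -6: log(9/6) = 0.4055
Sum over inside zeros: 2.7205.
I(r) = log|p(0)| + (inside sum) = 3.8712 + 2.7205 = 6.5917.
Closed form (all zeros inside, monic): I(r) = n·log(r) = 3·log(9) = 6.5917. ✓

I(r) ≈ 6.5917.


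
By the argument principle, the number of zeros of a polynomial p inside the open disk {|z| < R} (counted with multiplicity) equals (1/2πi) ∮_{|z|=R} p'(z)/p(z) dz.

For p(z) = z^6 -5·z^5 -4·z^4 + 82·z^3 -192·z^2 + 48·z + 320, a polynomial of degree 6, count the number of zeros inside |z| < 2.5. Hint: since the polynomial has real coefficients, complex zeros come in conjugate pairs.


The zeros of p are: -1, (2 + 2i), (2 - 2i), -4, (3 + 1i), (3 - 1i).
Their magnitudes are: 1, 2.828, 2.828, 4, 3.162, 3.162.
Zeros with |z| < R = 2.5: -1.
Count = 1.
By the argument principle, (1/2πi) ∮_{|z|=R} p'(z)/p(z) dz equals exactly this count.

Number of zeros inside |z| < 2.5: 1.


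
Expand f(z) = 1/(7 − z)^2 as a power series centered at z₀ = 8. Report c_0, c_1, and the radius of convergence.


Let w = z − z₀, so z = z₀ + w.
Then 7 − z = 7 − (z₀ + w) = (7 − z₀) − w = -1 − w.
f(z) = 1/(-1 − w)^2 = (1/(-1)^2) · (1 − w/(-1))^{−2}.
By the binomial series (1−u)^{−2} = Σ_{n≥0} C(n+1, 1) u^n for |u|<1, with u = w/(-1):
  c_n = C(n+1, 1) / (-1)^(n+2).
  c_0 = 1/(-1)^2 = 1.
  c_1 = 2/(-1)^3 = -2.
The series is valid for |w/d| < 1, i.e. |z − z₀| < |d|.
Radius of convergence: R = |7 − z₀| = |-1| = 1 (distance from z₀ to the singularity z = 7).

c_0 = 1, c_1 = -2; R = 1.


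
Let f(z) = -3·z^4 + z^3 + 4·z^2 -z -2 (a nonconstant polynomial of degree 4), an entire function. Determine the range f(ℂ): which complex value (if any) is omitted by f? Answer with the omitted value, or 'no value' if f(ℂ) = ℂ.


Little Picard bounds the complement of f(ℂ) to at most one point.
For every w ∈ ℂ, the equation p(z) − w = 0 is a nonconstant polynomial in z and hence has at least one root by the fundamental theorem of algebra. So p is surjective onto ℂ, omitting no value.

Omitted value: no value.


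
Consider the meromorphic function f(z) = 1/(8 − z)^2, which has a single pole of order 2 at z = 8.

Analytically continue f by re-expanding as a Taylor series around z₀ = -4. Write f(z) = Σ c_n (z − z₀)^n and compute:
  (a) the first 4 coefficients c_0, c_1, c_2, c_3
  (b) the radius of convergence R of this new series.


Let w = z − z₀, so z = z₀ + w.
Then 8 − z = 8 − (z₀ + w) = (8 − z₀) − w = 12 − w.
f(z) = 1/(12 − w)^2 = (1/(12)^2) · (1 − w/(12))^{−2}.
By the binomial series (1−u)^{−2} = Σ_{n≥0} C(n+1, 1) u^n for |u|<1, with u = w/(12):
  c_n = C(n+1, 1) / (12)^(n+2).
  c_0 = 1/(12)^2 = 1/144.
  c_1 = 2/(12)^3 = 1/864.
  c_2 = 3/(12)^4 = 1/6912.
  c_3 = 4/(12)^5 = 1/62208.
The series is valid for |w/d| < 1, i.e. |z − z₀| < |d|.
Radius of convergence: R = |8 − z₀| = |12| = 12 (distance from z₀ to the singularity z = 8).

c_0 = 1/144, c_1 = 1/864, c_2 = 1/6912, c_3 = 1/62208; R = 12.


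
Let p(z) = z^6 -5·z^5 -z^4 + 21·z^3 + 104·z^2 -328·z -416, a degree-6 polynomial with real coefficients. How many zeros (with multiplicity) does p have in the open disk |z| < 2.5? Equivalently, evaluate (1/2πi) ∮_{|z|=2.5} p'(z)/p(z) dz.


The zeros of p are: 4, -1, (-2 + 2i), (-2 - 2i), (3 + 2i), (3 - 2i).
Their magnitudes are: 4, 1, 2.828, 2.828, 3.606, 3.606.
Zeros with |z| < R = 2.5: -1.
Count = 1.
By the argument principle, (1/2πi) ∮_{|z|=R} p'(z)/p(z) dz equals exactly this count.

Number of zeros inside |z| < 2.5: 1.


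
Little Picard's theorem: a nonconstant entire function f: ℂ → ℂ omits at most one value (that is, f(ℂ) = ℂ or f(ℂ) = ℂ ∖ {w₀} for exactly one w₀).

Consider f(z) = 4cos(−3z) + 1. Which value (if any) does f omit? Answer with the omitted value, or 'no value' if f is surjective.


Little Picard bounds the complement of f(ℂ) to at most one point.
cos is entire and surjective onto ℂ: for every w ∈ ℂ, cos(ζ) = w has a solution ζ ∈ ℂ (e.g., via the complex inverse arccos). With ζ = −3z this gives z = ζ/(-3). Then 4·cos(−3z) takes every value in 4·ℂ = ℂ, and adding 1 is a bijection of ℂ. So f is surjective and omits no value. (Note: only on the real line is cos bounded by [−1, 1].)

Omitted value: no value.


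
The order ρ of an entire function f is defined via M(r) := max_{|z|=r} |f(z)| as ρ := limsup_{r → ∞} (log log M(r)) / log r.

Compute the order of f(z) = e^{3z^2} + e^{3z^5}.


Each summand is entire of order 2 and 5 respectively (as in the single-exponential case). The order of a sum is at most the max of the orders, so ρ ≤ 5. For the lower bound: on |z|=r choose arg z so that 3z^5 is real positive; then |e^{3z^5}| = e^{3r^5} while |e^{3z^2}| ≤ e^{3r^2} = o(e^{3r^5}). So |f| ≥ e^{3r^5}(1 − o(1)) and ρ ≥ 5. Hence ρ = max(2, 5) = 5.
Therefore ρ = 5.

Order ρ = 5.


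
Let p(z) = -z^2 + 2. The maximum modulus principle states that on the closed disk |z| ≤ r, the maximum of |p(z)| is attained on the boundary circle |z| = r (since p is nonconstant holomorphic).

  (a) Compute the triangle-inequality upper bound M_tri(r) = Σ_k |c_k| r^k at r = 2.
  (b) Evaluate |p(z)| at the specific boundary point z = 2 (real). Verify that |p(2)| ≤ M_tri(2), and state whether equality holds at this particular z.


Coefficients: c_0 = 2, c_1 = 0, c_2 = -1. Radius r = 2.
Part (a). Triangle bound: M_tri(r) = Σ_k |c_k| r^k
  = |2|·2^0 + |0|·2^1 + |-1|·2^2
  = 2 + 0 + 4 = 6.
This bounds M(r) := max_{|z|=r} |p(z)| from above; equality holds iff all terms c_k z^k can be made to align in phase at a single z on |z|=r.
Part (b). At z = 2 (real, on the circle |z| = r):
  p(2) = (2)·2^0 + (0)·2^1 + (-1)·2^2 = -2.
  |p(2)| = 2.
Check: |p(2)| = 2 ≤ 6 = M_tri(2). ✓ Equality does not hold at z = 2 (the coefficients have mixed signs, so the terms do not all align in phase there).

M_tri(2) = 6; |p(2)| = 2; equality at z=2: no.


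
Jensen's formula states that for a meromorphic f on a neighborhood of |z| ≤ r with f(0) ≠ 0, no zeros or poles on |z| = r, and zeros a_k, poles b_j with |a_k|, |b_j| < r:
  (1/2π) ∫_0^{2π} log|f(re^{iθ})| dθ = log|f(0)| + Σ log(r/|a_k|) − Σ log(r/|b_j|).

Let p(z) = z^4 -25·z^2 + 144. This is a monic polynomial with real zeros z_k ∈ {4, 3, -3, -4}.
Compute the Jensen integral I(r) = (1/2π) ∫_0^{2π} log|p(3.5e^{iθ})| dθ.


Zeros: -4, -3, 3, 4; r = 3.5.
Inside |z| < r: -3, 3. Outside (|z| ≥ r): -4, 4.
p(0) = 144, so log|p(0)| = log(144) = 4.9698.
Apply Jensen: I(r) = log|p(0)| + Σ_k log(r/|z_k|), summed over zeros inside |z| < r.
  log(r/|z_k|) for z_k = 3: log(3.5/3) = 0.1542
  log(r/|z_k|) for z_k = -3: log(3.5/3) = 0.1542
  Outside zeros (-4, 4) contribute nothing to the Jensen sum.
Sum over inside zeros: 0.3083.
I(r) = log|p(0)| + (inside sum) = 4.9698 + 0.3083 = 5.2781.
Note: since some zeros are outside |z| ≤ r, the simplified n·log(r) form does NOT apply — only the inside zeros contribute.

I(r) ≈ 5.2781.


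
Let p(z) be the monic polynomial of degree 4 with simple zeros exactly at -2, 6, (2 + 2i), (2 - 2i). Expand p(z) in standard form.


The polynomial is p(z) = ∏_{α ∈ S} (z − α), where S = {-2, 6, (2 + 2i), (2 - 2i)}.
Expanding the product yields: p(z) = z^4 -8·z^3 + 12·z^2 + 16·z -96.
Note conjugate pairs combine to real quadratics: (z − (2+2i))(z − (2−2i)) = z² − 4z + 8.
The resulting polynomial has degree 4 and real coefficients as required.

p(z) = z^4 -8·z^3 + 12·z^2 + 16·z -96.


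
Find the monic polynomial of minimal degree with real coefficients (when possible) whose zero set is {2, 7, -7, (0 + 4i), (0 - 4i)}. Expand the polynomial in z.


The polynomial is p(z) = ∏_{α ∈ S} (z − α), where S = {2, 7, -7, (0 + 4i), (0 - 4i)}.
Expanding the product yields: p(z) = z^5 -2·z^4 -33·z^3 + 66·z^2 -784·z + 1568.
Note conjugate pairs combine to real quadratics: (z − (0+4i))(z − (0−4i)) = z² + 16.
The resulting polynomial has degree 5 and real coefficients as required.

p(z) = z^5 -2·z^4 -33·z^3 + 66·z^2 -784·z + 1568.


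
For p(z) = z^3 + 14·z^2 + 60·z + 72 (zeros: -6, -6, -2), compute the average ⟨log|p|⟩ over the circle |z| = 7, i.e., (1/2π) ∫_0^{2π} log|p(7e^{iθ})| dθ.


Zeros: -6, -6, -2; r = 7.
Inside |z| < r: -6, -6, -2. Outside (|z| ≥ r): ∅.
p(0) = 72, so log|p(0)| = log(72) = 4.2767.
Apply Jensen: I(r) = log|p(0)| + Σ_k log(r/|z_k|), summed over zeros inside |z| < r.
  log(r/|z_k|) for z_k = -6: log(7/6) = 0.1542
  log(r/|z_k|) for z_k = -6: log(7/6) = 0.1542
  log(r/|z_k|) for z_k = -2: log(7/2) = 1.2528
Sum over inside zeros: 1.5611.
I(r) = log|p(0)| + (inside sum) = 4.2767 + 1.5611 = 5.8377.
Closed form (all zeros inside, monic): I(r) = n·log(r) = 3·log(7) = 5.8377. ✓

I(r) ≈ 5.8377.


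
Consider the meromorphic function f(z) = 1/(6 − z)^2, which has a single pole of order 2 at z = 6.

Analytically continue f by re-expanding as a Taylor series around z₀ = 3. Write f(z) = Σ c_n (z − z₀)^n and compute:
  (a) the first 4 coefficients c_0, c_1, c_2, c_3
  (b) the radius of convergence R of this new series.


Let w = z − z₀, so z = z₀ + w.
Then 6 − z = 6 − (z₀ + w) = (6 − z₀) − w = 3 − w.
f(z) = 1/(3 − w)^2 = (1/(3)^2) · (1 − w/(3))^{−2}.
By the binomial series (1−u)^{−2} = Σ_{n≥0} C(n+1, 1) u^n for |u|<1, with u = w/(3):
  c_n = C(n+1, 1) / (3)^(n+2).
  c_0 = 1/(3)^2 = 1/9.
  c_1 = 2/(3)^3 = 2/27.
  c_2 = 3/(3)^4 = 1/27.
  c_3 = 4/(3)^5 = 4/243.
The series is valid for |w/d| < 1, i.e. |z − z₀| < |d|.
Radius of convergence: R = |6 − z₀| = |3| = 3 (distance from z₀ to the singularity z = 6).

c_0 = 1/9, c_1 = 2/27, c_2 = 1/27, c_3 = 4/243; R = 3.


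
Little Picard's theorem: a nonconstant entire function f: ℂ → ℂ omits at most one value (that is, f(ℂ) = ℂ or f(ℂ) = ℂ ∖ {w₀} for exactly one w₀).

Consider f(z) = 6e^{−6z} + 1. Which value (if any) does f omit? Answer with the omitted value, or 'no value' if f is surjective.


Little Picard bounds the complement of f(ℂ) to at most one point.
e^{−6z} is never zero on ℂ, so 6·e^{−6z} takes every value in ℂ ∖ {0}. Adding 1 shifts the range to ℂ ∖ {1}. Thus f omits exactly the value 1.

Omitted value: 1.


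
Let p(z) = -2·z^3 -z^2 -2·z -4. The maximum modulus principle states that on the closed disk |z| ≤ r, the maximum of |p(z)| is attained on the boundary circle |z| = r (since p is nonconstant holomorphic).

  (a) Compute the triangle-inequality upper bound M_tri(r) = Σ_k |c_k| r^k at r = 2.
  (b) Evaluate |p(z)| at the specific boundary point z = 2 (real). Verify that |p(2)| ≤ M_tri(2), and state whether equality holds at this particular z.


Coefficients: c_0 = -4, c_1 = -2, c_2 = -1, c_3 = -2. Radius r = 2.
Part (a). Triangle bound: M_tri(r) = Σ_k |c_k| r^k
  = |-4|·2^0 + |-2|·2^1 + |-1|·2^2 + |-2|·2^3
  = 4 + 4 + 4 + 16 = 28.
This bounds M(r) := max_{|z|=r} |p(z)| from above; equality holds iff all terms c_k z^k can be made to align in phase at a single z on |z|=r.
Part (b). At z = 2 (real, on the circle |z| = r):
  p(2) = (-4)·2^0 + (-2)·2^1 + (-1)·2^2 + (-2)·2^3 = -28.
  |p(2)| = 28.
Since all nonzero coefficients share the same sign, |p(2)| = 28 = M_tri(2); the triangle bound is attained at z = 2, so in fact M(r) = 28.

M_tri(2) = 28; |p(2)| = 28; equality at z=2: yes.


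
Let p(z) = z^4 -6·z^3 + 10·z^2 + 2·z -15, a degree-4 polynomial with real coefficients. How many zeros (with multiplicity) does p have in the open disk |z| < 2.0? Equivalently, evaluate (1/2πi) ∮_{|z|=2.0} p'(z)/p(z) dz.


The zeros of p are: -1, 3, (2 + 1i), (2 - 1i).
Their magnitudes are: 1, 3, 2.236, 2.236.
Zeros with |z| < R = 2.0: -1.
Count = 1.
By the argument principle, (1/2πi) ∮_{|z|=R} p'(z)/p(z) dz equals exactly this count.

Number of zeros inside |z| < 2.0: 1.


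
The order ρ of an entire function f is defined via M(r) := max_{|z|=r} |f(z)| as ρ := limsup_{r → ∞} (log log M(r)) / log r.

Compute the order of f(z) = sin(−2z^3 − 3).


Write sin(w) = (e^{iw} ± e^{−iw})/(2 or 2i), so |sin(w)| ≤ e^{|w|}. With w = −2z^3 − 3, |w| ≤ 2r^3 + 3 on |z|=r, giving M(r) ≤ e^{2r^3 + 3} and ρ ≤ 3. For the lower bound, choose z on |z|=r with -2z^3 purely imaginary of modulus 2r^3; then |sin(−2z^3 − 3)| grows like e^{2r^3}/2, so ρ ≥ 3. Hence ρ = 3.
Therefore ρ = 3.

Order ρ = 3.


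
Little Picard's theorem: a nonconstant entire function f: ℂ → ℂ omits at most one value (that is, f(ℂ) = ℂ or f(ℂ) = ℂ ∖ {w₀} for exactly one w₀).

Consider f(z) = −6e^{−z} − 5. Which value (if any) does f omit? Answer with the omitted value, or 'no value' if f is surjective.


Little Picard bounds the complement of f(ℂ) to at most one point.
e^{−z} is never zero on ℂ, so -6·e^{−z} takes every value in ℂ ∖ {0}. Adding -5 shifts the range to ℂ ∖ {-5}. Thus f omits exactly the value -5.

Omitted value: -5.


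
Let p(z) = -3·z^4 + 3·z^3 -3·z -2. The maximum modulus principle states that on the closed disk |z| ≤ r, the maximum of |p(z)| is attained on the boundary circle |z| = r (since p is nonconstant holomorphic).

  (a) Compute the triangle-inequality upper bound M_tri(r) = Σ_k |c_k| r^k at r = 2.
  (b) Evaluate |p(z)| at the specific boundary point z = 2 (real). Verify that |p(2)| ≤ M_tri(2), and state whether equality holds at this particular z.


Coefficients: c_0 = -2, c_1 = -3, c_2 = 0, c_3 = 3, c_4 = -3. Radius r = 2.
Part (a). Triangle bound: M_tri(r) = Σ_k |c_k| r^k
  = |-2|·2^0 + |-3|·2^1 + |0|·2^2 + |3|·2^3 + |-3|·2^4
  = 2 + 6 + 0 + 24 + 48 = 80.
This bounds M(r) := max_{|z|=r} |p(z)| from above; equality holds iff all terms c_k z^k can be made to align in phase at a single z on |z|=r.
Part (b). At z = 2 (real, on the circle |z| = r):
  p(2) = (-2)·2^0 + (-3)·2^1 + (0)·2^2 + (3)·2^3 + (-3)·2^4 = -32.
  |p(2)| = 32.
Check: |p(2)| = 32 ≤ 80 = M_tri(2). ✓ Equality does not hold at z = 2 (the coefficients have mixed signs, so the terms do not all align in phase there).

M_tri(2) = 80; |p(2)| = 32; equality at z=2: no.


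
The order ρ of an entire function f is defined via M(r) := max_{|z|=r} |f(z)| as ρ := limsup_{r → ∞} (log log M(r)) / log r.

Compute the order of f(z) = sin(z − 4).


sin(w) is a linear combination of e^{iw} and e^{−iw} (or e^w, e^{−w} in the hyperbolic case), so |sin(w)| ≤ e^{|w|}. With w = z − 4, |w| ≤ 1|z| + 4 = 1r + 4 on |z| = r, giving M(r) ≤ e^{1r + 4}, so ρ ≤ 1. On a suitable ray (z = it for sin/cos; z = t for sinh/cosh, t real → ∞), |sin(z − 4)| grows like e^{1|t|}/2, so ρ ≥ 1. Hence ρ = 1.
Therefore ρ = 1.

Order ρ = 1.


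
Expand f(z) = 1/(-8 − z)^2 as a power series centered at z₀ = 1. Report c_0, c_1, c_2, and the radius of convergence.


Let w = z − z₀, so z = z₀ + w.
Then -8 − z = -8 − (z₀ + w) = (-8 − z₀) − w = -9 − w.
f(z) = 1/(-9 − w)^2 = (1/(-9)^2) · (1 − w/(-9))^{−2}.
By the binomial series (1−u)^{−2} = Σ_{n≥0} C(n+1, 1) u^n for |u|<1, with u = w/(-9):
  c_n = C(n+1, 1) / (-9)^(n+2).
  c_0 = 1/(-9)^2 = 1/81.
  c_1 = 2/(-9)^3 = -2/729.
  c_2 = 3/(-9)^4 = 1/2187.
The series is valid for |w/d| < 1, i.e. |z − z₀| < |d|.
Radius of convergence: R = |-8 − z₀| = |-9| = 9 (distance from z₀ to the singularity z = -8).

c_0 = 1/81, c_1 = -2/729, c_2 = 1/2187; R = 9.


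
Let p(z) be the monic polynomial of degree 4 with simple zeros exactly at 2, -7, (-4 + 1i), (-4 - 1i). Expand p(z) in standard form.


The polynomial is p(z) = ∏_{α ∈ S} (z − α), where S = {2, -7, (-4 + 1i), (-4 - 1i)}.
Expanding the product yields: p(z) = z^4 + 13·z^3 + 43·z^2 -27·z -238.
Note conjugate pairs combine to real quadratics: (z − (-4+1i))(z − (-4−1i)) = z² + 8z + 17.
The resulting polynomial has degree 4 and real coefficients as required.

p(z) = z^4 + 13·z^3 + 43·z^2 -27·z -238.


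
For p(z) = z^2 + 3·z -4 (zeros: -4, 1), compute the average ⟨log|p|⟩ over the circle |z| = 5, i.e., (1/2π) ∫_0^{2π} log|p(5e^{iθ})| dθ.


Zeros: -4, 1; r = 5.
Inside |z| < r: -4, 1. Outside (|z| ≥ r): ∅.
p(0) = -4, so log|p(0)| = log(4) = 1.3863.
Apply Jensen: I(r) = log|p(0)| + Σ_k log(r/|z_k|), summed over zeros inside |z| < r.
  log(r/|z_k|) for z_k = -4: log(5/4) = 0.2231
  log(r/|z_k|) for z_k = 1: log(5/1) = 1.6094
Sum over inside zeros: 1.8326.
I(r) = log|p(0)| + (inside sum) = 1.3863 + 1.8326 = 3.2189.
Closed form (all zeros inside, monic): I(r) = n·log(r) = 2·log(5) = 3.2189. ✓

I(r) ≈ 3.2189.


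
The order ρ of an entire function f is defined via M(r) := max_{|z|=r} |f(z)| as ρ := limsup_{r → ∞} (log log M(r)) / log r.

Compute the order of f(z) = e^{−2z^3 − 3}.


|e^{−2z^3 − 3}| = e^{Re(-2·z^3) + -3} ≤ e^{2|z|^3 + -3} = e^{2r^3 + -3} on |z| = r, so ρ ≤ 3. Choosing z on |z|=r so that -2·z^3 is real positive (always possible by picking arg z appropriately) gives |f(z)| = e^{2r^3 + -3}, matching the bound. The additive constant -3 does not affect log log M(r) ~ 3·log r. Hence ρ = 3.
Therefore ρ = 3.

Order ρ = 3.


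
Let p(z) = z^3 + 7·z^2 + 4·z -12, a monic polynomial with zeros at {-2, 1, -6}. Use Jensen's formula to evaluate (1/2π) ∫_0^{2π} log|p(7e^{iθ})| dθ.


Zeros: -6, -2, 1; r = 7.
Inside |z| < r: -6, -2, 1. Outside (|z| ≥ r): ∅.
p(0) = -12, so log|p(0)| = log(12) = 2.4849.
Apply Jensen: I(r) = log|p(0)| + Σ_k log(r/|z_k|), summed over zeros inside |z| < r.
  log(r/|z_k|) for z_k = -2: log(7/2) = 1.2528
  log(r/|z_k|) for z_k = 1: log(7/1) = 1.9459
  log(r/|z_k|) for z_k = -6: log(7/6) = 0.1542
Sum over inside zeros: 3.3528.
I(r) = log|p(0)| + (inside sum) = 2.4849 + 3.3528 = 5.8377.
Closed form (all zeros inside, monic): I(r) = n·log(r) = 3·log(7) = 5.8377. ✓

I(r) ≈ 5.8377.


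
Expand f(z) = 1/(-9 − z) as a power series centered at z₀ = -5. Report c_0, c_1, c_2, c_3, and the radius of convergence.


Let w = z − z₀, so z = z₀ + w.
Then -9 − z = -9 − (z₀ + w) = (-9 − z₀) − w = -4 − w.
f(z) = 1/(-4 − w) = (1/(-4)) · 1/(1 − w/(-4)) = Σ_{n≥0} w^n / (-4)^(n+1).
So c_n = 1/(-4)^(n+1):
  c_0 = 1/(-4)^1 = -1/4.
  c_1 = 1/(-4)^2 = 1/16.
  c_2 = 1/(-4)^3 = -1/64.
  c_3 = 1/(-4)^4 = 1/256.
The series is valid for |w/d| < 1, i.e. |z − z₀| < |d|.
Radius of convergence: R = |-9 − z₀| = |-4| = 4 (distance from z₀ to the singularity z = -9).

c_0 = -1/4, c_1 = 1/16, c_2 = -1/64, c_3 = 1/256; R = 4.


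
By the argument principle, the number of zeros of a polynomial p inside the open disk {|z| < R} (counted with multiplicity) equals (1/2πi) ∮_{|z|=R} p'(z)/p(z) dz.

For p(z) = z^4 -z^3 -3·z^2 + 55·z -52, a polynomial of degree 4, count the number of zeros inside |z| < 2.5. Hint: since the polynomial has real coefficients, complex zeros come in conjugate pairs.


The zeros of p are: (2 + 3i), (2 - 3i), -4, 1.
Their magnitudes are: 3.606, 3.606, 4, 1.
Zeros with |z| < R = 2.5: 1.
Count = 1.
By the argument principle, (1/2πi) ∮_{|z|=R} p'(z)/p(z) dz equals exactly this count.

Number of zeros inside |z| < 2.5: 1.


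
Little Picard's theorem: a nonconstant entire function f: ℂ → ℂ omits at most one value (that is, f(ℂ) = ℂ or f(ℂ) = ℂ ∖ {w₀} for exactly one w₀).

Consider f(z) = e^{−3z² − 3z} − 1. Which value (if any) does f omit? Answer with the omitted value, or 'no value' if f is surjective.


Little Picard bounds the complement of f(ℂ) to at most one point.
The exponent g(z) = −3z² − 3z is a nonconstant polynomial, hence surjective onto ℂ. So e^{g(z)} takes every value in {e^w : w ∈ ℂ} = ℂ ∖ {0}. Adding -1 shifts the range to ℂ ∖ {-1}. f omits exactly -1.

Omitted value: -1.


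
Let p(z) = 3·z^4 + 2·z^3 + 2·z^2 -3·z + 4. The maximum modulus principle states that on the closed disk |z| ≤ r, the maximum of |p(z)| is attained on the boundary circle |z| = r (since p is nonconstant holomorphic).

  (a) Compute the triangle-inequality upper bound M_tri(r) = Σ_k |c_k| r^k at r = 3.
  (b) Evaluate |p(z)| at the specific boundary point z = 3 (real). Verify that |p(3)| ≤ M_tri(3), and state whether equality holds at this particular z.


Coefficients: c_0 = 4, c_1 = -3, c_2 = 2, c_3 = 2, c_4 = 3. Radius r = 3.
Part (a). Triangle bound: M_tri(r) = Σ_k |c_k| r^k
  = |4|·3^0 + |-3|·3^1 + |2|·3^2 + |2|·3^3 + |3|·3^4
  = 4 + 9 + 18 + 54 + 243 = 328.
This bounds M(r) := max_{|z|=r} |p(z)| from above; equality holds iff all terms c_k z^k can be made to align in phase at a single z on |z|=r.
Part (b). At z = 3 (real, on the circle |z| = r):
  p(3) = (4)·3^0 + (-3)·3^1 + (2)·3^2 + (2)·3^3 + (3)·3^4 = 310.
  |p(3)| = 310.
Check: |p(3)| = 310 ≤ 328 = M_tri(3). ✓ Equality does not hold at z = 3 (the coefficients have mixed signs, so the terms do not all align in phase there).

M_tri(3) = 328; |p(3)| = 310; equality at z=3: no.


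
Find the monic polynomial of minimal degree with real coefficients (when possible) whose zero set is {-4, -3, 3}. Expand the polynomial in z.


The polynomial is p(z) = ∏_{α ∈ S} (z − α), where S = {-4, -3, 3}.
Expanding the product yields: p(z) = z^3 + 4·z^2 -9·z -36.
The resulting polynomial has degree 3 and real coefficients as required.

p(z) = z^3 + 4·z^2 -9·z -36.


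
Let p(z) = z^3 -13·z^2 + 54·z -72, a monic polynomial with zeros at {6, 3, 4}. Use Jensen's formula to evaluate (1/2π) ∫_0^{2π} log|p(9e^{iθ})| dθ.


Zeros: 3, 4, 6; r = 9.
Inside |z| < r: 3, 4, 6. Outside (|z| ≥ r): ∅.
p(0) = -72, so log|p(0)| = log(72) = 4.2767.
Apply Jensen: I(r) = log|p(0)| + Σ_k log(r/|z_k|), summed over zeros inside |z| < r.
  log(r/|z_k|) for z_k = 6: log(9/6) = 0.4055
  log(r/|z_k|) for z_k = 3: log(9/3) = 1.0986
  log(r/|z_k|) for z_k = 4: log(9/4) = 0.8109
Sum over inside zeros: 2.3150.
I(r) = log|p(0)| + (inside sum) = 4.2767 + 2.3150 = 6.5917.
Closed form (all zeros inside, monic): I(r) = n·log(r) = 3·log(9) = 6.5917. ✓

I(r) ≈ 6.5917.


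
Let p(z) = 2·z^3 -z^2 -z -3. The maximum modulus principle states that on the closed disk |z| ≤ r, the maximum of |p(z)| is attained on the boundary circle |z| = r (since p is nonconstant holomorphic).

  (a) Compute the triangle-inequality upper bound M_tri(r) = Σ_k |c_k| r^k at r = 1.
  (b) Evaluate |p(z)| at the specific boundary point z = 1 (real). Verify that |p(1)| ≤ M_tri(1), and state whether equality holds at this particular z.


Coefficients: c_0 = -3, c_1 = -1, c_2 = -1, c_3 = 2. Radius r = 1.
Part (a). Triangle bound: M_tri(r) = Σ_k |c_k| r^k
  = |-3|·1^0 + |-1|·1^1 + |-1|·1^2 + |2|·1^3
  = 3 + 1 + 1 + 2 = 7.
This bounds M(r) := max_{|z|=r} |p(z)| from above; equality holds iff all terms c_k z^k can be made to align in phase at a single z on |z|=r.
Part (b). At z = 1 (real, on the circle |z| = r):
  p(1) = (-3)·1^0 + (-1)·1^1 + (-1)·1^2 + (2)·1^3 = -3.
  |p(1)| = 3.
Check: |p(1)| = 3 ≤ 7 = M_tri(1). ✓ Equality does not hold at z = 1 (the coefficients have mixed signs, so the terms do not all align in phase there).

M_tri(1) = 7; |p(1)| = 3; equality at z=1: no.


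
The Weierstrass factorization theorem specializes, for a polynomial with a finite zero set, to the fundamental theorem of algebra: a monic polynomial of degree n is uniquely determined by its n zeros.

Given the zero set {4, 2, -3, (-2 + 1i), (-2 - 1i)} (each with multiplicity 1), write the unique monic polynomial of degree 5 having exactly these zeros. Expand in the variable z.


The polynomial is p(z) = ∏_{α ∈ S} (z − α), where S = {4, 2, -3, (-2 + 1i), (-2 - 1i)}.
Expanding the product yields: p(z) = z^5 + z^4 -17·z^3 -31·z^2 + 46·z + 120.
Note conjugate pairs combine to real quadratics: (z − (-2+1i))(z − (-2−1i)) = z² + 4z + 5.
The resulting polynomial has degree 5 and real coefficients as required.

p(z) = z^5 + z^4 -17·z^3 -31·z^2 + 46·z + 120.


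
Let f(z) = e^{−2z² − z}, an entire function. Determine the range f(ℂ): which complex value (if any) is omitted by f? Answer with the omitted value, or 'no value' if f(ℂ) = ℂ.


Little Picard bounds the complement of f(ℂ) to at most one point.
The exponent g(z) = −2z² − z is a nonconstant polynomial, hence surjective onto ℂ. So e^{g(z)} takes every value in {e^w : w ∈ ℂ} = ℂ ∖ {0}. Adding 0 shifts the range to ℂ ∖ {0}. f omits exactly 0.

Omitted value: 0.


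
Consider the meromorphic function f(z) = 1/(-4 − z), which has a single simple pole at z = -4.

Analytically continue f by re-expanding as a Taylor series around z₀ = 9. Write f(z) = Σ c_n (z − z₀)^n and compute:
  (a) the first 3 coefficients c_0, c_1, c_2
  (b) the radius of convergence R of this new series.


Let w = z − z₀, so z = z₀ + w.
Then -4 − z = -4 − (z₀ + w) = (-4 − z₀) − w = -13 − w.
f(z) = 1/(-13 − w) = (1/(-13)) · 1/(1 − w/(-13)) = Σ_{n≥0} w^n / (-13)^(n+1).
So c_n = 1/(-13)^(n+1):
  c_0 = 1/(-13)^1 = -1/13.
  c_1 = 1/(-13)^2 = 1/169.
  c_2 = 1/(-13)^3 = -1/2197.
The series is valid for |w/d| < 1, i.e. |z − z₀| < |d|.
Radius of convergence: R = |-4 − z₀| = |-13| = 13 (distance from z₀ to the singularity z = -4).

c_0 = -1/13, c_1 = 1/169, c_2 = -1/2197; R = 13.


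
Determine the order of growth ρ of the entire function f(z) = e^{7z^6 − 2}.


|e^{7z^6 − 2}| = e^{Re(7·z^6) + -2} ≤ e^{7|z|^6 + -2} = e^{7r^6 + -2} on |z| = r, so ρ ≤ 6. Choosing z on |z|=r so that 7·z^6 is real positive (always possible by picking arg z appropriately) gives |f(z)| = e^{7r^6 + -2}, matching the bound. The additive constant -2 does not affect log log M(r) ~ 6·log r. Hence ρ = 6.
Therefore ρ = 6.

Order ρ = 6.


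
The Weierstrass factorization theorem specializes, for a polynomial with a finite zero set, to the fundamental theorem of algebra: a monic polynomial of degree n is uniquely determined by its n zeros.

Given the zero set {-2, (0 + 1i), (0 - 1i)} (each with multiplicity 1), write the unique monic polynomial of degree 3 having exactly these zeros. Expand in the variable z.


The polynomial is p(z) = ∏_{α ∈ S} (z − α), where S = {-2, (0 + 1i), (0 - 1i)}.
Expanding the product yields: p(z) = z^3 + 2·z^2 + z + 2.
Note conjugate pairs combine to real quadratics: (z − (0+1i))(z − (0−1i)) = z² + 1.
The resulting polynomial has degree 3 and real coefficients as required.

p(z) = z^3 + 2·z^2 + z + 2.


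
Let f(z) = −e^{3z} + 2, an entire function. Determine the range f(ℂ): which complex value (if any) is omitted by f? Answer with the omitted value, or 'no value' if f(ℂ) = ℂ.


Little Picard bounds the complement of f(ℂ) to at most one point.
e^{3z} is never zero on ℂ, so -1·e^{3z} takes every value in ℂ ∖ {0}. Adding 2 shifts the range to ℂ ∖ {2}. Thus f omits exactly the value 2.

Omitted value: 2.


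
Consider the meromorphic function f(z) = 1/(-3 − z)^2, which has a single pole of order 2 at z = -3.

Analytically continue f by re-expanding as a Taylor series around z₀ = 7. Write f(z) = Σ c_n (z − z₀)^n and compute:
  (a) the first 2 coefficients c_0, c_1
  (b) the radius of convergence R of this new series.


Let w = z − z₀, so z = z₀ + w.
Then -3 − z = -3 − (z₀ + w) = (-3 − z₀) − w = -10 − w.
f(z) = 1/(-10 − w)^2 = (1/(-10)^2) · (1 − w/(-10))^{−2}.
By the binomial series (1−u)^{−2} = Σ_{n≥0} C(n+1, 1) u^n for |u|<1, with u = w/(-10):
  c_n = C(n+1, 1) / (-10)^(n+2).
  c_0 = 1/(-10)^2 = 1/100.
  c_1 = 2/(-10)^3 = -1/500.
The series is valid for |w/d| < 1, i.e. |z − z₀| < |d|.
Radius of convergence: R = |-3 − z₀| = |-10| = 10 (distance from z₀ to the singularity z = -3).

c_0 = 1/100, c_1 = -1/500; R = 10.


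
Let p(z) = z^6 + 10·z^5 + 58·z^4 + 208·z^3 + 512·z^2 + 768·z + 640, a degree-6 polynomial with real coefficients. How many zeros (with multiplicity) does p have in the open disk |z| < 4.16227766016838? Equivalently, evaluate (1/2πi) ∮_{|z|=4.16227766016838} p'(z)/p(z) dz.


The zeros of p are: (-2 + 2i), (-2 - 2i), (-1 + 3i), (-1 - 3i), (-2 + 2i), (-2 - 2i).
Their magnitudes are: 2.828, 2.828, 3.162, 3.162, 2.828, 2.828.
Zeros with |z| < R = 4.16227766016838: (-2 + 2i), (-2 - 2i), (-1 + 3i), (-1 - 3i), (-2 + 2i), (-2 - 2i).
Count = 6.
By the argument principle, (1/2πi) ∮_{|z|=R} p'(z)/p(z) dz equals exactly this count.

Number of zeros inside |z| < 4.16227766016838: 6.


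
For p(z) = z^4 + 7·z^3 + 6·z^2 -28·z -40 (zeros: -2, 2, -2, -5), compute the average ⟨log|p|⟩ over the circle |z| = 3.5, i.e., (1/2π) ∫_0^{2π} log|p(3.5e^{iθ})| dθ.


Zeros: -5, -2, -2, 2; r = 3.5.
Inside |z| < r: -2, -2, 2. Outside (|z| ≥ r): -5.
p(0) = -40, so log|p(0)| = log(40) = 3.6889.
Apply Jensen: I(r) = log|p(0)| + Σ_k log(r/|z_k|), summed over zeros inside |z| < r.
  log(r/|z_k|) for z_k = -2: log(3.5/2) = 0.5596
  log(r/|z_k|) for z_k = 2: log(3.5/2) = 0.5596
  log(r/|z_k|) for z_k = -2: log(3.5/2) = 0.5596
  Outside zeros (-5) contribute nothing to the Jensen sum.
Sum over inside zeros: 1.6788.
I(r) = log|p(0)| + (inside sum) = 3.6889 + 1.6788 = 5.3677.
Note: since some zeros are outside |z| ≤ r, the simplified n·log(r) form does NOT apply — only the inside zeros contribute.

I(r) ≈ 5.3677.


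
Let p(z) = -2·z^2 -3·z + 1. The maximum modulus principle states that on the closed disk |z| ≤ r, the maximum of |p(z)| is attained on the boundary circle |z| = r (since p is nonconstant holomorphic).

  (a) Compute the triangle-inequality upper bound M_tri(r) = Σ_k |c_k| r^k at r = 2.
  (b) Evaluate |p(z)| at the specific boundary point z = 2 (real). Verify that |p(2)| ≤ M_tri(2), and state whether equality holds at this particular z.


Coefficients: c_0 = 1, c_1 = -3, c_2 = -2. Radius r = 2.
Part (a). Triangle bound: M_tri(r) = Σ_k |c_k| r^k
  = |1|·2^0 + |-3|·2^1 + |-2|·2^2
  = 1 + 6 + 8 = 15.
This bounds M(r) := max_{|z|=r} |p(z)| from above; equality holds iff all terms c_k z^k can be made to align in phase at a single z on |z|=r.
Part (b). At z = 2 (real, on the circle |z| = r):
  p(2) = (1)·2^0 + (-3)·2^1 + (-2)·2^2 = -13.
  |p(2)| = 13.
Check: |p(2)| = 13 ≤ 15 = M_tri(2). ✓ Equality does not hold at z = 2 (the coefficients have mixed signs, so the terms do not all align in phase there).

M_tri(2) = 15; |p(2)| = 13; equality at z=2: no.


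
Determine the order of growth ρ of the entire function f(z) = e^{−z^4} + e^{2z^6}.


Each summand is entire of order 4 and 6 respectively (as in the single-exponential case). The order of a sum is at most the max of the orders, so ρ ≤ 6. For the lower bound: on |z|=r choose arg z so that 2z^6 is real positive; then |e^{2z^6}| = e^{2r^6} while |e^{-1z^4}| ≤ e^{1r^4} = o(e^{2r^6}). So |f| ≥ e^{2r^6}(1 − o(1)) and ρ ≥ 6. Hence ρ = max(4, 6) = 6.
Therefore ρ = 6.

Order ρ = 6.


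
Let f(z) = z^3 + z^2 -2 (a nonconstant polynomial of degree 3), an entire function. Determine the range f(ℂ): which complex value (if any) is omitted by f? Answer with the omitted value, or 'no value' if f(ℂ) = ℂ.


Little Picard bounds the complement of f(ℂ) to at most one point.
For every w ∈ ℂ, the equation p(z) − w = 0 is a nonconstant polynomial in z and hence has at least one root by the fundamental theorem of algebra. So p is surjective onto ℂ, omitting no value.

Omitted value: no value.


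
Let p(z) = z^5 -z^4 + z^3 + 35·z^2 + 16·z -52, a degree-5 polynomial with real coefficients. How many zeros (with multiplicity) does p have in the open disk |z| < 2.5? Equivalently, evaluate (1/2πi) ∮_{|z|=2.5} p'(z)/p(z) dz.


The zeros of p are: -2, -2, (2 + 3i), (2 - 3i), 1.
Their magnitudes are: 2, 2, 3.606, 3.606, 1.
Zeros with |z| < R = 2.5: -2, -2, 1.
Count = 3.
By the argument principle, (1/2πi) ∮_{|z|=R} p'(z)/p(z) dz equals exactly this count.

Number of zeros inside |z| < 2.5: 3.


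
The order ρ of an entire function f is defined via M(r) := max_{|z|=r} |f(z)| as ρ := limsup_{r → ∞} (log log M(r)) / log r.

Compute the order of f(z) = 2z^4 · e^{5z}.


M(r) = max_{|z|=r} |2|·|z|^4·|e^{5z}| = 2·r^4 · e^{5r^1} (the factors attain their maxima compatibly on |z|=r). Then log M(r) = log 2 + 4·log r + 5r^1, dominated by the last term, so log log M(r) ~ 1·log r. The polynomial factor 2z^4 contributes only a log r term and does not affect the order. ρ = 1.
Therefore ρ = 1.

Order ρ = 1.


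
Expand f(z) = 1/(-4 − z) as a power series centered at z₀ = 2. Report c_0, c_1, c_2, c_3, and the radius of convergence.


Let w = z − z₀, so z = z₀ + w.
Then -4 − z = -4 − (z₀ + w) = (-4 − z₀) − w = -6 − w.
f(z) = 1/(-6 − w) = (1/(-6)) · 1/(1 − w/(-6)) = Σ_{n≥0} w^n / (-6)^(n+1).
So c_n = 1/(-6)^(n+1):
  c_0 = 1/(-6)^1 = -1/6.
  c_1 = 1/(-6)^2 = 1/36.
  c_2 = 1/(-6)^3 = -1/216.
  c_3 = 1/(-6)^4 = 1/1296.
The series is valid for |w/d| < 1, i.e. |z − z₀| < |d|.
Radius of convergence: R = |-4 − z₀| = |-6| = 6 (distance from z₀ to the singularity z = -4).

c_0 = -1/6, c_1 = 1/36, c_2 = -1/216, c_3 = 1/1296; R = 6.


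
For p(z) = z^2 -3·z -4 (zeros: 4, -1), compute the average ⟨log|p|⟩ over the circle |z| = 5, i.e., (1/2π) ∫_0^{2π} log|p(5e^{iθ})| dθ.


Zeros: -1, 4; r = 5.
Inside |z| < r: -1, 4. Outside (|z| ≥ r): ∅.
p(0) = -4, so log|p(0)| = log(4) = 1.3863.
Apply Jensen: I(r) = log|p(0)| + Σ_k log(r/|z_k|), summed over zeros inside |z| < r.
  log(r/|z_k|) for z_k = 4: log(5/4) = 0.2231
  log(r/|z_k|) for z_k = -1: log(5/1) = 1.6094
Sum over inside zeros: 1.8326.
I(r) = log|p(0)| + (inside sum) = 1.3863 + 1.8326 = 3.2189.
Closed form (all zeros inside, monic): I(r) = n·log(r) = 2·log(5) = 3.2189. ✓

I(r) ≈ 3.2189.


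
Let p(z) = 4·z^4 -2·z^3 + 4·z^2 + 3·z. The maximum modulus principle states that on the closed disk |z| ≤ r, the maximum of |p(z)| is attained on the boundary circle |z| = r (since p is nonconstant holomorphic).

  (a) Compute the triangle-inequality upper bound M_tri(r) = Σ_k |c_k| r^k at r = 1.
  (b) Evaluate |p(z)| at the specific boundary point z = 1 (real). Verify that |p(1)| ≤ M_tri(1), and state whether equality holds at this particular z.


Coefficients: c_0 = 0, c_1 = 3, c_2 = 4, c_3 = -2, c_4 = 4. Radius r = 1.
Part (a). Triangle bound: M_tri(r) = Σ_k |c_k| r^k
  = |0|·1^0 + |3|·1^1 + |4|·1^2 + |-2|·1^3 + |4|·1^4
  = 0 + 3 + 4 + 2 + 4 = 13.
This bounds M(r) := max_{|z|=r} |p(z)| from above; equality holds iff all terms c_k z^k can be made to align in phase at a single z on |z|=r.
Part (b). At z = 1 (real, on the circle |z| = r):
  p(1) = (0)·1^0 + (3)·1^1 + (4)·1^2 + (-2)·1^3 + (4)·1^4 = 9.
  |p(1)| = 9.
Check: |p(1)| = 9 ≤ 13 = M_tri(1). ✓ Equality does not hold at z = 1 (the coefficients have mixed signs, so the terms do not all align in phase there).

M_tri(1) = 13; |p(1)| = 9; equality at z=1: no.


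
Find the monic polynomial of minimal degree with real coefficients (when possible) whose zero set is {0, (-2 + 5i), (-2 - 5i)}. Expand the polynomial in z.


The polynomial is p(z) = ∏_{α ∈ S} (z − α), where S = {0, (-2 + 5i), (-2 - 5i)}.
Expanding the product yields: p(z) = z^3 + 4·z^2 + 29·z.
Note conjugate pairs combine to real quadratics: (z − (-2+5i))(z − (-2−5i)) = z² + 4z + 29.
The resulting polynomial has degree 3 and real coefficients as required.

p(z) = z^3 + 4·z^2 + 29·z.


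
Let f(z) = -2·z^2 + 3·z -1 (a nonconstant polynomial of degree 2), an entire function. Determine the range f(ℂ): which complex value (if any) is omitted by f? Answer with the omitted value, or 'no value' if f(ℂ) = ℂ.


Little Picard bounds the complement of f(ℂ) to at most one point.
For every w ∈ ℂ, the equation p(z) − w = 0 is a nonconstant polynomial in z and hence has at least one root by the fundamental theorem of algebra. So p is surjective onto ℂ, omitting no value.

Omitted value: no value.


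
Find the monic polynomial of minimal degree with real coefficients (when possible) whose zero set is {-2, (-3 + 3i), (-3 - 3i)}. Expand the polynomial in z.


The polynomial is p(z) = ∏_{α ∈ S} (z − α), where S = {-2, (-3 + 3i), (-3 - 3i)}.
Expanding the product yields: p(z) = z^3 + 8·z^2 + 30·z + 36.
Note conjugate pairs combine to real quadratics: (z − (-3+3i))(z − (-3−3i)) = z² + 6z + 18.
The resulting polynomial has degree 3 and real coefficients as required.

p(z) = z^3 + 8·z^2 + 30·z + 36.


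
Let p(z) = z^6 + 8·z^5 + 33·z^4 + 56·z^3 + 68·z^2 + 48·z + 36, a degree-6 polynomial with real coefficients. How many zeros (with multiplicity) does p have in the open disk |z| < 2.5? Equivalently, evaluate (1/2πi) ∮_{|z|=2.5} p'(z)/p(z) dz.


The zeros of p are: (-3 + 3i), (-3 - 3i), (-1 + 1i), (-1 - 1i), (0 + 1i), (0 - 1i).
Their magnitudes are: 4.243, 4.243, 1.414, 1.414, 1, 1.
Zeros with |z| < R = 2.5: (-1 + 1i), (-1 - 1i), (0 + 1i), (0 - 1i).
Count = 4.
By the argument principle, (1/2πi) ∮_{|z|=R} p'(z)/p(z) dz equals exactly this count.

Number of zeros inside |z| < 2.5: 4.


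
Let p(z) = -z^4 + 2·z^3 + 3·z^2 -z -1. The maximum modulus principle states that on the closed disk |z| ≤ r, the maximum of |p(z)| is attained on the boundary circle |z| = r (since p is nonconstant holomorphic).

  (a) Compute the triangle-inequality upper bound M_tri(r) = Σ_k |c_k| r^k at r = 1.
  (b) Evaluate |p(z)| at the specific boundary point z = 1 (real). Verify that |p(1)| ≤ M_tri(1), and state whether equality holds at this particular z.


Coefficients: c_0 = -1, c_1 = -1, c_2 = 3, c_3 = 2, c_4 = -1. Radius r = 1.
Part (a). Triangle bound: M_tri(r) = Σ_k |c_k| r^k
  = |-1|·1^0 + |-1|·1^1 + |3|·1^2 + |2|·1^3 + |-1|·1^4
  = 1 + 1 + 3 + 2 + 1 = 8.
This bounds M(r) := max_{|z|=r} |p(z)| from above; equality holds iff all terms c_k z^k can be made to align in phase at a single z on |z|=r.
Part (b). At z = 1 (real, on the circle |z| = r):
  p(1) = (-1)·1^0 + (-1)·1^1 + (3)·1^2 + (2)·1^3 + (-1)·1^4 = 2.
  |p(1)| = 2.
Check: |p(1)| = 2 ≤ 8 = M_tri(1). ✓ Equality does not hold at z = 1 (the coefficients have mixed signs, so the terms do not all align in phase there).

M_tri(1) = 8; |p(1)| = 2; equality at z=1: no.


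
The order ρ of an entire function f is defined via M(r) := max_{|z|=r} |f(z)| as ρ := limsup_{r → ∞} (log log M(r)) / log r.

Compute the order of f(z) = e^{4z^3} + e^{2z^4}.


Each summand is entire of order 3 and 4 respectively (as in the single-exponential case). The order of a sum is at most the max of the orders, so ρ ≤ 4. For the lower bound: on |z|=r choose arg z so that 2z^4 is real positive; then |e^{2z^4}| = e^{2r^4} while |e^{4z^3}| ≤ e^{4r^3} = o(e^{2r^4}). So |f| ≥ e^{2r^4}(1 − o(1)) and ρ ≥ 4. Hence ρ = max(3, 4) = 4.
Therefore ρ = 4.

Order ρ = 4.


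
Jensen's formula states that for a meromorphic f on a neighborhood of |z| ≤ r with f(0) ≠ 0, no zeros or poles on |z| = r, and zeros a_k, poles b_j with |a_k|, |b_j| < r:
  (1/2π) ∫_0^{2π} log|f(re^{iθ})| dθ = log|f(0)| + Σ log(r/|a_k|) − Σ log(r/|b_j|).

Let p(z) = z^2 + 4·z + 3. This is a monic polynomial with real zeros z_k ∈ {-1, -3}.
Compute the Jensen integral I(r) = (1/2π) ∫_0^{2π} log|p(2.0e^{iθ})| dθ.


Zeros: -3, -1; r = 2.0.
Inside |z| < r: -1. Outside (|z| ≥ r): -3.
p(0) = 3, so log|p(0)| = log(3) = 1.0986.
Apply Jensen: I(r) = log|p(0)| + Σ_k log(r/|z_k|), summed over zeros inside |z| < r.
  log(r/|z_k|) for z_k = -1: log(2.0/1) = 0.6931
  Outside zeros (-3) contribute nothing to the Jensen sum.
Sum over inside zeros: 0.6931.
I(r) = log|p(0)| + (inside sum) = 1.0986 + 0.6931 = 1.7918.
Note: since some zeros are outside |z| ≤ r, the simplified n·log(r) form does NOT apply — only the inside zeros contribute.

I(r) ≈ 1.7918.
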